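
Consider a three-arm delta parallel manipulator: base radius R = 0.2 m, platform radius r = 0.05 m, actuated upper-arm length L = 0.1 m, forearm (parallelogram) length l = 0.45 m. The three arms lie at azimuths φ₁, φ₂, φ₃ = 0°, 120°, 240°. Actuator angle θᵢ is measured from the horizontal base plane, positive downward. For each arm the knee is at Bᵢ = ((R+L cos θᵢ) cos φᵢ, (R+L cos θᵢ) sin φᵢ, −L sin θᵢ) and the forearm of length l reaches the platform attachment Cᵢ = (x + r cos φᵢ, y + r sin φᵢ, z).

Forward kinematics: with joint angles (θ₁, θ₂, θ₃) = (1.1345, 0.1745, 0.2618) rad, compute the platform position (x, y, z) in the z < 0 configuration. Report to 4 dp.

φ1=0.0°: virtual centre (0.1923, 0.0000, -0.0906), radius l
arm 2 at φ=120.0°: ρ2 = 0.2485;  centre 2 = (-0.1242, 0.2152, -0.0174)
centre 3 = (0.2466·cos240.0°, 0.2466·sin240.0°, -0.0259) = (-0.1233, -0.2136, -0.0259)
subtract pairs → two planes through P
[-0.6330 0.4304 0.1465]·P = 0.0169;  [-0.6311 -0.4271 0.1295]·P = 0.0163
Cramer: x(z) = -0.0262+0.2183z;  y(z) = 0.0006-0.0194z
sphere 1 gives Az²+Bz+C=0 with A=1.0480, B=0.0858, C=-0.1465;  B²−4AC=0.6217;  roots -0.4171, 0.3352;  negative root z = -0.4171
x = -0.1173, y = 0.0087

(-0.1173, 0.0087, -0.4171)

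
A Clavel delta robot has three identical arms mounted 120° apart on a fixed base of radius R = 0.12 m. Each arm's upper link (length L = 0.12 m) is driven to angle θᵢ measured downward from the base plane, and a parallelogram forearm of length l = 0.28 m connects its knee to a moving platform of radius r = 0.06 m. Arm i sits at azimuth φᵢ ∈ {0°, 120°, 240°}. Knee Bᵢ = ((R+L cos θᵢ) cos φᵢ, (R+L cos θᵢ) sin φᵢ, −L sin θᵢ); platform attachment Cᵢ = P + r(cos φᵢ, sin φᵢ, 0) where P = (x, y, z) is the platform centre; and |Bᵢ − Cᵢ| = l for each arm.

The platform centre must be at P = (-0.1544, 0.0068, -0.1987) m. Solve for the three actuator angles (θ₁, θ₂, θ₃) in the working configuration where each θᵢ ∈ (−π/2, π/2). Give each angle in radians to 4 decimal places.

φ1=0.0° → target in arm frame (-0.1544, 0.0068)
  A cos θ + B sin θ = C:  0.2144·cos θ + -0.1987·sin θ = -0.0896
  γ=atan2(-0.1987,0.2144)=-0.7474;  ψ=arccos(-0.3064)=1.8822;  θ1=γ+ψ≈1.1348
arm 2 (φ=120.0°): x'=0.0831, y'=0.1303
  A cos θ + B sin θ = C:  -0.0231·cos θ + -0.1987·sin θ = 0.0292
  θ2 = atan2(B,A) + arccos(C/0.2000) = -0.2621
φ3=240.0° → target in arm frame (0.0713, -0.1371)
  e−x'=-0.0113;  (l²−L²−(e−x')²−y'²−z²)/2L = 0.0233
  √(A²+B²)=0.1990;  θ3 = -1.6277+1.4535 ≈ -0.1742

θ₁ = 1.1348, θ₂ = -0.2621, θ₃ = -0.1742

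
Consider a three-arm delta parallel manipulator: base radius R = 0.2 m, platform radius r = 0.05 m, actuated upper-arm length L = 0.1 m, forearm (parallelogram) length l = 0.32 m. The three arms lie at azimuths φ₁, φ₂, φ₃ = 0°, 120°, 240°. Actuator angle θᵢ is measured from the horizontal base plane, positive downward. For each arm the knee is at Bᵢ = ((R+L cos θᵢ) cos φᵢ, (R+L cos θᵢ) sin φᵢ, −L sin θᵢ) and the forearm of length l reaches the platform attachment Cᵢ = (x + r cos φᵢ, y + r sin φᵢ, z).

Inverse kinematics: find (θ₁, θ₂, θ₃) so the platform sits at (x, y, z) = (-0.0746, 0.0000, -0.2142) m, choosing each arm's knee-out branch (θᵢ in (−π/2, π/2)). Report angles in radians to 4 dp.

θ₁ = 0.8724, θ₂ = -0.1747, θ₃ = -0.1747

φ1=0.0° → target in arm frame (-0.0746, 0.0000)
  A=0.2246, B=-0.2142, C=(l²−L²−A²−y'²−z²)/(2L)=-0.0196
  θ1 = atan2(B,A) + arccos(C/0.3104) = 0.8724
arm 2 (φ=120.0°): x'=0.0373, y'=0.0646
  e−x'=0.1127;  (l²−L²−(e−x')²−y'²−z²)/2L = 0.1482
  √(A²+B²)=0.2420;  θ2 = -1.0865+0.9117 ≈ -0.1747
arm 3 (φ=240.0°): x'=0.0373, y'=-0.0646
  A=0.1127, B=-0.2142, C=(l²−L²−A²−y'²−z²)/(2L)=0.1482
  θ3 = atan2(B,A) + arccos(C/0.2420) = -0.1747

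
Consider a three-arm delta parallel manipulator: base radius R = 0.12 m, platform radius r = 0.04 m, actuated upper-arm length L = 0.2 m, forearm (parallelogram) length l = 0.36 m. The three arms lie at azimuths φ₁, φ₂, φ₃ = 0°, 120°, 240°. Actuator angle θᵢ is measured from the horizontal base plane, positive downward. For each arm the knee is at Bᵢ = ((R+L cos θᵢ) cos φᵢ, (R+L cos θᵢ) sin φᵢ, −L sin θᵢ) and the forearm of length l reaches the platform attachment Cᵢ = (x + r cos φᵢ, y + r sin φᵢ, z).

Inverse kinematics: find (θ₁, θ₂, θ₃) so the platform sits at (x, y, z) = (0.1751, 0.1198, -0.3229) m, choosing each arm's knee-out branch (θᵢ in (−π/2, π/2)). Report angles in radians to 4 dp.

θ₁ = 0.0002, θ₂ = 0.6982, θ₃ = 1.3091

rotate P by −φ1: (0.1751, 0.1198, -0.3229)
  A=-0.0951, B=-0.3229, C=(l²−L²−A²−y'²−z²)/(2L)=-0.0952
  γ=atan2(-0.3229,-0.0951)=-1.8572;  ψ=arccos(-0.2827)=1.8574;  θ1=γ+ψ≈0.0002
φ2=120.0° → target in arm frame (0.0162, -0.2115)
  A cos θ + B sin θ = C:  0.0638·cos θ + -0.3229·sin θ = -0.1587
  √(A²+B²)=0.3291;  θ2 = -1.3757+2.0740 ≈ 0.6982
arm 3 (φ=240.0°): x'=-0.1913, y'=0.0917
  e−x'=0.2713;  (l²−L²−(e−x')²−y'²−z²)/2L = -0.2417
  √(A²+B²)=0.4217;  θ3 = -0.8720+2.1811 ≈ 1.3091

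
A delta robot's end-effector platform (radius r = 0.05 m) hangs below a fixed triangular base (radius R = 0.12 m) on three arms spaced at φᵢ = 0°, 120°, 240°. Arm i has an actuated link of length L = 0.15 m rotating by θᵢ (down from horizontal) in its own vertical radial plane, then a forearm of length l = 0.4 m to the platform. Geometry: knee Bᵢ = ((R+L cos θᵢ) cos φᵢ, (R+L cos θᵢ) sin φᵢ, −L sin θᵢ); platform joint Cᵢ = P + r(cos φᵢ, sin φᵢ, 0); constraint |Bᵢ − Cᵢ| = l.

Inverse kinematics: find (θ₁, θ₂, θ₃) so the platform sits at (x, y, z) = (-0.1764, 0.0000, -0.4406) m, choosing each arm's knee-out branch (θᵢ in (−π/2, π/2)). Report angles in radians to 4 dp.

θ₁ = 1.3963, θ₂ = 0.6110, θ₃ = 0.6110

rotate P by −φ1: (-0.1764, 0.0000, -0.4406)
  A cos θ + B sin θ = C:  0.2464·cos θ + -0.4406·sin θ = -0.3911
  √(A²+B²)=0.5048;  θ1 = -1.0609+2.4572 ≈ 1.3963
rotate P by −φ2: (0.0882, 0.1528, -0.4406)
  A cos θ + B sin θ = C:  -0.0182·cos θ + -0.4406·sin θ = -0.2677
  γ=atan2(-0.4406,-0.0182)=-1.6121;  ψ=arccos(-0.6070)=2.2230;  θ2=γ+ψ≈0.6110
rotate P by −φ3: (0.0882, -0.1528, -0.4406)
  A cos θ + B sin θ = C:  -0.0182·cos θ + -0.4406·sin θ = -0.2677
  √(A²+B²)=0.4410;  θ3 = -1.6121+2.2230 ≈ 0.6110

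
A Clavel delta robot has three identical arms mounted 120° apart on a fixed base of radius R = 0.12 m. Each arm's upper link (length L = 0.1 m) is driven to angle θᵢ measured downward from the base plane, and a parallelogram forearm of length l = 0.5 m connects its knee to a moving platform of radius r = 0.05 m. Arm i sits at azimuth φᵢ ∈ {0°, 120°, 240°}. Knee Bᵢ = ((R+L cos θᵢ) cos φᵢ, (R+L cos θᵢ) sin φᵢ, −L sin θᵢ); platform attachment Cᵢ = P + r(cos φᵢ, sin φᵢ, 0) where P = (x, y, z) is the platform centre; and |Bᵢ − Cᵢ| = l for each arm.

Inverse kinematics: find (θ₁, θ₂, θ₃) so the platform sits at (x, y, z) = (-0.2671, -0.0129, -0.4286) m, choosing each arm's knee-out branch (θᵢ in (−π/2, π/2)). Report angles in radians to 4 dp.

arm 1 (φ=0.0°): x'=-0.2671, y'=-0.0129
  A cos θ + B sin θ = C:  0.3371·cos θ + -0.4286·sin θ = -0.2875
  γ=atan2(-0.4286,0.3371)=-0.9043;  ψ=arccos(-0.5273)=2.1262;  θ1=γ+ψ≈1.2218
rotate P by −φ2: (0.1224, 0.2378, -0.4286)
  e−x'=-0.0524;  (l²−L²−(e−x')²−y'²−z²)/2L = -0.0149
  θ2 = atan2(B,A) + arccos(C/0.4318) = -0.0872
arm 3 (φ=240.0°): x'=0.1447, y'=-0.2249
  A=-0.0747, B=-0.4286, C=(l²−L²−A²−y'²−z²)/(2L)=0.0008
  γ=atan2(-0.4286,-0.0747)=-1.7434;  ψ=arccos(0.0018)=1.5690;  θ3=γ+ψ≈-0.1744

θ₁ = 1.2218, θ₂ = -0.0872, θ₃ = -0.1744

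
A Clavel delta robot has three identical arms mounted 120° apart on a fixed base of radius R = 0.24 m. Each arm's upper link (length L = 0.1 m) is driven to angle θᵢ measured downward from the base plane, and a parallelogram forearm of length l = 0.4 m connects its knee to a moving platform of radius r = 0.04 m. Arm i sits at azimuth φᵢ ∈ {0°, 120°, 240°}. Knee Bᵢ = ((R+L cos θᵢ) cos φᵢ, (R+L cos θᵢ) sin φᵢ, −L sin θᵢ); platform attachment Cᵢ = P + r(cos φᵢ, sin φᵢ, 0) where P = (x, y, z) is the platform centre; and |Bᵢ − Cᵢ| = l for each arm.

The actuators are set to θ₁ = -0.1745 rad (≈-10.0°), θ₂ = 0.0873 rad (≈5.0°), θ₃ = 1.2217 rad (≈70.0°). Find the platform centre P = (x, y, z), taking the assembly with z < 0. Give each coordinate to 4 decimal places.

arm 1 at φ=0.0°: (R−r)+L cos θ1 = 0.2985;  centre 1 = (0.2985, 0.0000, 0.0174)
φ2=120.0°: virtual centre (-0.1498, 0.2595, -0.0087), radius l
arm 3 at φ=240.0°: (R−r)+L cos θ3 = 0.2342;  centre 3 = (-0.1171, -0.2028, -0.0940)
subtract pairs → two planes through P
linear system: -0.8966x+0.5190y = 0.0005−-0.0522z; -0.8312x+-0.4057y = -0.0257−-0.2227z
det = 0.7950;  x = 0.0166+-0.1720z,  y = 0.0295+-0.1966z
quadratic in z: (1.0682)z²+(0.0506)z+(-0.0793)=0, √Δ=0.5845 → z ∈ {-0.2973, 0.2499}; z = -0.2973 (taking z<0)
x = 0.0677, y = 0.0879

(0.0677, 0.0879, -0.2973)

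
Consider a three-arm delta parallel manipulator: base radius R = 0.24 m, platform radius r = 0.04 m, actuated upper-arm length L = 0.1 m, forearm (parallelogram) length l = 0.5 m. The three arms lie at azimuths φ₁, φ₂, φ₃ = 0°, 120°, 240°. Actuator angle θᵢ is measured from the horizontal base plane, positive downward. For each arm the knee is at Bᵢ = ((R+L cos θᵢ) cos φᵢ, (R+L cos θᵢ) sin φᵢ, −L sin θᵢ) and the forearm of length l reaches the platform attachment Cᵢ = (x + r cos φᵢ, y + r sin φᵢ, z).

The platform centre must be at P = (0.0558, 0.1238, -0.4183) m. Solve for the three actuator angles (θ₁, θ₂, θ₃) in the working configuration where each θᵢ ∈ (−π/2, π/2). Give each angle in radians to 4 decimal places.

rotate P by −φ1: (0.0558, 0.1238, -0.4183)
  A cos θ + B sin θ = C:  0.1442·cos θ + -0.4183·sin θ = 0.1445
  γ=atan2(-0.4183,0.1442)=-1.2388;  ψ=arccos(0.3266)=1.2380;  θ1=γ+ψ≈-0.0008
arm 2 (φ=120.0°): x'=0.0793, y'=-0.1102
  A=0.1207, B=-0.4183, C=(l²−L²−A²−y'²−z²)/(2L)=0.1916
  γ=atan2(-0.4183,0.1207)=-1.2899;  ψ=arccos(0.4400)=1.1152;  θ2=γ+ψ≈-0.1747
rotate P by −φ3: (-0.1351, -0.0136, -0.4183)
  e−x'=0.3351;  (l²−L²−(e−x')²−y'²−z²)/2L = -0.2373
  √(A²+B²)=0.5360;  θ3 = -0.8954+2.0295 ≈ 1.1341

θ₁ = -0.0008, θ₂ = -0.1747, θ₃ = 1.1341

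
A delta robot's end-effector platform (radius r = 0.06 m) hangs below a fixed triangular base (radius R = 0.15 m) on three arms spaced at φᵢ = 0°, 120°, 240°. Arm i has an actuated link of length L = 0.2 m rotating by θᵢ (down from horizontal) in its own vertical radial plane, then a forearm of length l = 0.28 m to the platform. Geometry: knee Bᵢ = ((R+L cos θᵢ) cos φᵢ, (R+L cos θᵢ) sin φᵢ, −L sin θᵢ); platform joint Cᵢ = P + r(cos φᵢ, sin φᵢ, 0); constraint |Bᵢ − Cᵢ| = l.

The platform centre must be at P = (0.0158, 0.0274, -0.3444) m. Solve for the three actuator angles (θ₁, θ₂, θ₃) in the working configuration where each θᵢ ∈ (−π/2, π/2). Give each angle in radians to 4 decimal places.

θ₁ = 0.8728, θ₂ = 0.8727, θ₃ = 1.0474

arm 1 (φ=0.0°): x'=0.0158, y'=0.0274
  A=0.0742, B=-0.3444, C=(l²−L²−A²−y'²−z²)/(2L)=-0.2162
  √(A²+B²)=0.3523;  θ1 = -1.3586+2.2314 ≈ 0.8728
arm 2 (φ=120.0°): x'=0.0158, y'=-0.0274
  e−x'=0.0742;  (l²−L²−(e−x')²−y'²−z²)/2L = -0.2162
  √(A²+B²)=0.3523;  θ2 = -1.3587+2.2314 ≈ 0.8727
rotate P by −φ3: (-0.0316, 0.0000, -0.3444)
  A cos θ + B sin θ = C:  0.1216·cos θ + -0.3444·sin θ = -0.2375
  θ3 = atan2(B,A) + arccos(C/0.3652) = 1.0474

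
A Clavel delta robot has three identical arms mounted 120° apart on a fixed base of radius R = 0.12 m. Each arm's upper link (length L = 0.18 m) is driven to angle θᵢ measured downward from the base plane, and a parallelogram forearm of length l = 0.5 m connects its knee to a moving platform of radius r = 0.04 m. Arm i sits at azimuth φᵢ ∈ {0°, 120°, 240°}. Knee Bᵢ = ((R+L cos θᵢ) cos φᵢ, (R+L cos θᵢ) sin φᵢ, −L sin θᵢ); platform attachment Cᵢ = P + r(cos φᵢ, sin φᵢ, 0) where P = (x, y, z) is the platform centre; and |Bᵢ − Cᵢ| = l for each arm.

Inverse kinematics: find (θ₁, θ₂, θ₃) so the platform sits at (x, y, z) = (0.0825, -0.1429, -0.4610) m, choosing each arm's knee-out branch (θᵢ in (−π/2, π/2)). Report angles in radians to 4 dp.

θ₁ = 0.0872, θ₂ = 0.7852, θ₃ = 0.0872

φ1=0.0° → target in arm frame (0.0825, -0.1429)
  e−x'=-0.0025;  (l²−L²−(e−x')²−y'²−z²)/2L = -0.0426
  √(A²+B²)=0.4610;  θ1 = -1.5762+1.6634 ≈ 0.0872
φ2=120.0° → target in arm frame (-0.1650, 0.0000)
  A=0.2450, B=-0.4610, C=(l²−L²−A²−y'²−z²)/(2L)=-0.1526
  γ=atan2(-0.4610,0.2450)=-1.0823;  ψ=arccos(-0.2924)=1.8675;  θ2=γ+ψ≈0.7852
φ3=240.0° → target in arm frame (0.0825, 0.1429)
  e−x'=-0.0025;  (l²−L²−(e−x')²−y'²−z²)/2L = -0.0426
  √(A²+B²)=0.4610;  θ3 = -1.5762+1.6634 ≈ 0.0872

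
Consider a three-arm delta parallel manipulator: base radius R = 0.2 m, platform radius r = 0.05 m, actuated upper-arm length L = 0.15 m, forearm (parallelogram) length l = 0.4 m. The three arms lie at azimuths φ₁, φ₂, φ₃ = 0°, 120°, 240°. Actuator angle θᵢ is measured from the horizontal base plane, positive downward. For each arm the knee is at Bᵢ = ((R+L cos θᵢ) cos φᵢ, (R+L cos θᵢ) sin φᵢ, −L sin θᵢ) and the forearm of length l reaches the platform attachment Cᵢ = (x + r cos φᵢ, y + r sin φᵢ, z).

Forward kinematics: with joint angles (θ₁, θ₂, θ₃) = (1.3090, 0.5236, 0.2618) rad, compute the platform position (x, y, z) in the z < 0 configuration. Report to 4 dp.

S1 = (0.1888·cos0.0°, 0.1888·sin0.0°, -0.1449) = (0.1888, 0.0000, -0.1449)
S2 = (0.2799·cos120.0°, 0.2799·sin120.0°, -0.0750) = (-0.1400, 0.2424, -0.0750)
φ3=240.0°: virtual centre (-0.1474, -0.2554, -0.0388), radius l
subtract pairs → two planes through P
linear system: -0.6575x+0.4848y = 0.0273−0.1398z; -0.6725x+-0.5108y = 0.0318−0.2121z
Cramer: x(z) = -0.0444+0.2632z;  y(z) = -0.0038+0.0687z
quadratic in z: (1.0740)z²+(0.1665)z+(-0.0846)=0, √Δ=0.6254 → z ∈ {-0.3687, 0.2137}; z = -0.3687 (taking z<0)
x = -0.1414, y = -0.0292

(-0.1414, -0.0292, -0.3687)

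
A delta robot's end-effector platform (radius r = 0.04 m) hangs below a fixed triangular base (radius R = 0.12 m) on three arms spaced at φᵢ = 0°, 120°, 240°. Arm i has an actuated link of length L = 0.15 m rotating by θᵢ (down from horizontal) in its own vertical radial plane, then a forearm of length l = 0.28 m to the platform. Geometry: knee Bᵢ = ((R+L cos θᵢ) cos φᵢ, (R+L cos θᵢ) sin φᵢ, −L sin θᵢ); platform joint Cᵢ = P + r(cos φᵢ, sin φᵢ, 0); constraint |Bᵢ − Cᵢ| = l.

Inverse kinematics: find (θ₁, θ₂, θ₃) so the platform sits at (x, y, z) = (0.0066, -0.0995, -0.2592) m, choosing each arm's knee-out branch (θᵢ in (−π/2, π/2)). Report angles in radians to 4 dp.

arm 1 (φ=0.0°): x'=0.0066, y'=-0.0995
  A=0.0734, B=-0.2592, C=(l²−L²−A²−y'²−z²)/(2L)=-0.0886
  √(A²+B²)=0.2694;  θ1 = -1.2948+1.9058 ≈ 0.6110
arm 2 (φ=120.0°): x'=-0.0895, y'=0.0440
  A cos θ + B sin θ = C:  0.1695·cos θ + -0.2592·sin θ = -0.1398
  √(A²+B²)=0.3097;  θ2 = -0.9917+2.0392 ≈ 1.0475
arm 3 (φ=240.0°): x'=0.0829, y'=0.0555
  e−x'=-0.0029;  (l²−L²−(e−x')²−y'²−z²)/2L = -0.0479
  θ3 = atan2(B,A) + arccos(C/0.2592) = 0.1748

θ₁ = 0.6110, θ₂ = 1.0475, θ₃ = 0.1748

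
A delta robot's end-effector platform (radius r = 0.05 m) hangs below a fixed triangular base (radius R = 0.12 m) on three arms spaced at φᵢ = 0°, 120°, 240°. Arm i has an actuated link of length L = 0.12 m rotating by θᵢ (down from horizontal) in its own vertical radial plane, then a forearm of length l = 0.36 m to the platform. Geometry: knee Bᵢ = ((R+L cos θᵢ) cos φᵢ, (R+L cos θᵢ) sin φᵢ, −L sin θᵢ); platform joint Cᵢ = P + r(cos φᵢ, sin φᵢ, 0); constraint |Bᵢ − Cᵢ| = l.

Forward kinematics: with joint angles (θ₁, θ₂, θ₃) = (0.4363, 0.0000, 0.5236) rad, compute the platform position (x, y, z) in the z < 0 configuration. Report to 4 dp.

S1 = (0.1788·cos0.0°, 0.1788·sin0.0°, -0.0507) = (0.1788, 0.0000, -0.0507)
S2 = (0.1900·cos120.0°, 0.1900·sin120.0°, 0.0000) = (-0.0950, 0.1645, 0.0000)
arm 3 at φ=240.0°: ρ3 = 0.1739;  S3 = (-0.0870, -0.1506, -0.0600)
subtract pairs → two planes through P
linear system: -0.5475x+0.3291y = 0.0016−0.1014z; -0.5314x+-0.3012y = -0.0007−-0.0186z
det = 0.3398;  x = -0.0007+0.0719z,  y = 0.0036+-0.1885z
quadratic in z: (1.0407)z²+(0.0743)z+(-0.0948)=0, √Δ=0.6326 → z ∈ {-0.3396, 0.2682}; z = -0.3396 (taking z<0)
x = -0.0252, y = 0.0676

(-0.0252, 0.0676, -0.3396)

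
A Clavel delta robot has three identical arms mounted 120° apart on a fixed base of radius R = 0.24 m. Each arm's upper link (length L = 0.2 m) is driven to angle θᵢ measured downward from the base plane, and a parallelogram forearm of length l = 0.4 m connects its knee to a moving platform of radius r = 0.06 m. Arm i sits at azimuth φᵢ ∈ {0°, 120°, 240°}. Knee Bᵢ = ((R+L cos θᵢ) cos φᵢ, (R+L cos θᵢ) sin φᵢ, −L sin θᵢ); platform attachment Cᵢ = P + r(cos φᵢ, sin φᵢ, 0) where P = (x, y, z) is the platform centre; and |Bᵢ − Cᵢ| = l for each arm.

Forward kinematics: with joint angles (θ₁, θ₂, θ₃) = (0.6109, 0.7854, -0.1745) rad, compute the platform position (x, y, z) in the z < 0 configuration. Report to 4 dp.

(-0.0263, -0.0852, -0.2401)

φ1=0.0°: virtual centre (0.3438, 0.0000, -0.1147), radius l
arm 2 at φ=120.0°: ρ2 = 0.3214;  centre 2 = (-0.1607, 0.2784, -0.1414)
centre 3 = (0.3770·cos240.0°, 0.3770·sin240.0°, 0.0347) = (-0.1885, -0.3265, 0.0347)
subtract pairs → two planes through P
linear system: -1.0091x+0.5567y = -0.0081−-0.0534z; -1.0646x+-0.6529y = 0.0119−0.2989z
det = 1.2515;  x = -0.0011+0.1051z,  y = -0.0165+0.2864z
quadratic in z: (1.0931)z²+(0.1475)z+(-0.0276)=0, √Δ=0.3774 → z ∈ {-0.2401, 0.1051}; z = -0.2401 (taking z<0)
x = -0.0263, y = -0.0852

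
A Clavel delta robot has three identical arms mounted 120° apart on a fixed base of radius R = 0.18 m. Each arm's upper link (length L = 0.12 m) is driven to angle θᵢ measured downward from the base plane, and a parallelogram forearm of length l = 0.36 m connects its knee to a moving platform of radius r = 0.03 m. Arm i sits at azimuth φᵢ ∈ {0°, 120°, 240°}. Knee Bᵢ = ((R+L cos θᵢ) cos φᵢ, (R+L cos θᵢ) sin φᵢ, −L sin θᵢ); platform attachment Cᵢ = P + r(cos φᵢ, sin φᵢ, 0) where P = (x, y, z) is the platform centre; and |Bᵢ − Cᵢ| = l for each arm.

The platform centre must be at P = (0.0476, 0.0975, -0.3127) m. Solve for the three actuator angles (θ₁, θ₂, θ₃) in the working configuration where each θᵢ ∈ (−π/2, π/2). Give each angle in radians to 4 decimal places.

φ1=0.0° → target in arm frame (0.0476, 0.0975)
  e−x'=0.1024;  (l²−L²−(e−x')²−y'²−z²)/2L = -0.0107
  θ1 = atan2(B,A) + arccos(C/0.3290) = 0.3491
φ2=120.0° → target in arm frame (0.0606, -0.0900)
  A=0.0894, B=-0.3127, C=(l²−L²−A²−y'²−z²)/(2L)=0.0056
  γ=atan2(-0.3127,0.0894)=-1.2924;  ψ=arccos(0.0171)=1.5537;  θ2=γ+ψ≈0.2612
rotate P by −φ3: (-0.1082, -0.0075, -0.3127)
  A=0.2582, B=-0.3127, C=(l²−L²−A²−y'²−z²)/(2L)=-0.2055
  √(A²+B²)=0.4055;  θ3 = -0.8805+2.1022 ≈ 1.2217

θ₁ = 0.3491, θ₂ = 0.2612, θ₃ = 1.2217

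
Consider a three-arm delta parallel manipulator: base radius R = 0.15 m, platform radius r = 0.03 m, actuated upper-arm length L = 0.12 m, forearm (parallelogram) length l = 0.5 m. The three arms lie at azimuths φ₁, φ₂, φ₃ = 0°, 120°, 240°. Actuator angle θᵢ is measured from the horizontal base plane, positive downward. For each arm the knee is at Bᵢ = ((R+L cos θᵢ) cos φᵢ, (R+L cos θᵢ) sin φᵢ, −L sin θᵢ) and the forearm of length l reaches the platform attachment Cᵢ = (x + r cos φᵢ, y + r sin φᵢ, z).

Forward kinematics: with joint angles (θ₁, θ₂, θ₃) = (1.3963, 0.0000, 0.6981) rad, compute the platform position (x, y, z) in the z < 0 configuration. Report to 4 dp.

φ1=0.0°: virtual centre (0.1408, 0.0000, -0.1182), radius l
φ2=120.0°: virtual centre (-0.1200, 0.2078, 0.0000), radius l
φ3=240.0°: virtual centre (-0.1060, -0.1835, -0.0771), radius l
|centre ₂|²−|centre ₁|² = 0.0238;  |centre ₃|²−|centre ₁|² = 0.0171
[-0.5217 0.4157 0.2364]·P = 0.0238;  [-0.4936 -0.3671 0.0821]·P = 0.0171
det = 0.3967;  x = -0.0399+0.3047z,  y = 0.0072+-0.1861z
into |P−centre ₁|² = l²: 1.1275z² + 0.1235z + -0.2033 = 0;  Δ = 0.9322;  z = -0.4829 or 0.3734 → z<0 root = -0.4829
x = -0.1871, y = 0.0971

(-0.1871, 0.0971, -0.4829)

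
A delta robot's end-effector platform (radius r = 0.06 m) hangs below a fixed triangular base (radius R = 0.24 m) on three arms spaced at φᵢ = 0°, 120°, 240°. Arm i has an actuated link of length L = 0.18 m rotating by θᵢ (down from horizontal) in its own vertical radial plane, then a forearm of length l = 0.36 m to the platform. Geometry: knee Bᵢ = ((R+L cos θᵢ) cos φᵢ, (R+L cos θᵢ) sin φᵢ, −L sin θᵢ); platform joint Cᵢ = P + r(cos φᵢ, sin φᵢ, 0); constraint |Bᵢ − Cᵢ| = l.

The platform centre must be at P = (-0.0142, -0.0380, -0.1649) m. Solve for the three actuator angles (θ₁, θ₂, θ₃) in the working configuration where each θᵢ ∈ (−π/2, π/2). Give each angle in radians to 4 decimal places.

φ1=0.0° → target in arm frame (-0.0142, -0.0380)
  e−x'=0.1942;  (l²−L²−(e−x')²−y'²−z²)/2L = 0.0857
  θ1 = atan2(B,A) + arccos(C/0.2548) = 0.5238
rotate P by −φ2: (-0.0258, 0.0313, -0.1649)
  A cos θ + B sin θ = C:  0.2058·cos θ + -0.1649·sin θ = 0.0741
  θ2 = atan2(B,A) + arccos(C/0.2637) = 0.6105
rotate P by −φ3: (0.0400, 0.0067, -0.1649)
  e−x'=0.1400;  (l²−L²−(e−x')²−y'²−z²)/2L = 0.1399
  θ3 = atan2(B,A) + arccos(C/0.2163) = 0.0005

θ₁ = 0.5238, θ₂ = 0.6105, θ₃ = 0.0005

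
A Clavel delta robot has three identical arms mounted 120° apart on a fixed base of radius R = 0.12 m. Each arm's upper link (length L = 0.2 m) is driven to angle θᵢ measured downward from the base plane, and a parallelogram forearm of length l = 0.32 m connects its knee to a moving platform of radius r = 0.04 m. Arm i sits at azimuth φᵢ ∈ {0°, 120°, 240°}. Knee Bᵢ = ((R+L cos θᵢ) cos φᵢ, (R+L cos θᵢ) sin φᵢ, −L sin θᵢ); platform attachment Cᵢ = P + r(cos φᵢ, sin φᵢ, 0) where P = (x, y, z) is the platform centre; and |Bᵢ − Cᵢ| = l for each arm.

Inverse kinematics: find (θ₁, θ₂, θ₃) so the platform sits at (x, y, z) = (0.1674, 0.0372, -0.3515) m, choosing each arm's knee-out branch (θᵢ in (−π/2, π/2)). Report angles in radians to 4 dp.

rotate P by −φ1: (0.1674, 0.0372, -0.3515)
  A cos θ + B sin θ = C:  -0.0874·cos θ + -0.3515·sin θ = -0.1754
  γ=atan2(-0.3515,-0.0874)=-1.8145;  ψ=arccos(-0.4844)=2.0764;  θ1=γ+ψ≈0.2619
φ2=120.0° → target in arm frame (-0.0515, -0.1636)
  A=0.1315, B=-0.3515, C=(l²−L²−A²−y'²−z²)/(2L)=-0.2630
  √(A²+B²)=0.3753;  θ2 = -1.2128+2.3473 ≈ 1.1344
arm 3 (φ=240.0°): x'=-0.1159, y'=0.1264
  e−x'=0.1959;  (l²−L²−(e−x')²−y'²−z²)/2L = -0.2888
  γ=atan2(-0.3515,0.1959)=-1.0623;  ψ=arccos(-0.7176)=2.3711;  θ3=γ+ψ≈1.3088

θ₁ = 0.2619, θ₂ = 1.1344, θ₃ = 1.3088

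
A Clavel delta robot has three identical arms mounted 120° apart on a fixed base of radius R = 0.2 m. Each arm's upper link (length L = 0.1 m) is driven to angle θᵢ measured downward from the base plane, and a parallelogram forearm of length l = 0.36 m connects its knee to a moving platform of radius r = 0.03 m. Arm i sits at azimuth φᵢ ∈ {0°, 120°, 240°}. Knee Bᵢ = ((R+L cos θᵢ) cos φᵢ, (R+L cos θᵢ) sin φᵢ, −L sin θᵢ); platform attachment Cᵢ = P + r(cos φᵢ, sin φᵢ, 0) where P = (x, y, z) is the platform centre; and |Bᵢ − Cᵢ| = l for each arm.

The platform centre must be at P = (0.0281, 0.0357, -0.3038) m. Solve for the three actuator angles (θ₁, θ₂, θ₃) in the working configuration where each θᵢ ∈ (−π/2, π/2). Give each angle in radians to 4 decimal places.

θ₁ = 0.3489, θ₂ = 0.4364, θ₃ = 0.8732

rotate P by −φ1: (0.0281, 0.0357, -0.3038)
  A cos θ + B sin θ = C:  0.1419·cos θ + -0.3038·sin θ = 0.0295
  θ1 = atan2(B,A) + arccos(C/0.3353) = 0.3489
rotate P by −φ2: (0.0169, -0.0422, -0.3038)
  A cos θ + B sin θ = C:  0.1531·cos θ + -0.3038·sin θ = 0.0104
  θ2 = atan2(B,A) + arccos(C/0.3402) = 0.4364
φ3=240.0° → target in arm frame (-0.0450, 0.0065)
  e−x'=0.2150;  (l²−L²−(e−x')²−y'²−z²)/2L = -0.0947
  γ=atan2(-0.3038,0.2150)=-0.9550;  ψ=arccos(-0.2546)=1.8282;  θ3=γ+ψ≈0.8732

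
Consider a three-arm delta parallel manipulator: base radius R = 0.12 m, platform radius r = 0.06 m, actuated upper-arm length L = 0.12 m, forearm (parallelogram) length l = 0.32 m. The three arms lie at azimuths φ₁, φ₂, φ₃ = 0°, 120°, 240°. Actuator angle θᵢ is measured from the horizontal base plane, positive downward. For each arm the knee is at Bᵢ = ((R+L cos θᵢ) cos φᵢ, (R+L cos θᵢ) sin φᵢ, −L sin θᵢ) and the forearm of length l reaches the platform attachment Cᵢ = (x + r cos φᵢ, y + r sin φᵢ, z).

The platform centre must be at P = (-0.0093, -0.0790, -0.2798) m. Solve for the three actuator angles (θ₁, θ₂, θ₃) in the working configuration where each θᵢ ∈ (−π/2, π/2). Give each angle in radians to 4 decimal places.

arm 1 (φ=0.0°): x'=-0.0093, y'=-0.0790
  A cos θ + B sin θ = C:  0.0693·cos θ + -0.2798·sin θ = -0.0055
  γ=atan2(-0.2798,0.0693)=-1.3280;  ψ=arccos(-0.0192)=1.5900;  θ1=γ+ψ≈0.2620
arm 2 (φ=120.0°): x'=-0.0638, y'=0.0476
  A=0.1238, B=-0.2798, C=(l²−L²−A²−y'²−z²)/(2L)=-0.0328
  √(A²+B²)=0.3060;  θ2 = -1.1543+1.6781 ≈ 0.5238
arm 3 (φ=240.0°): x'=0.0731, y'=0.0314
  A=-0.0131, B=-0.2798, C=(l²−L²−A²−y'²−z²)/(2L)=0.0356
  √(A²+B²)=0.2801;  θ3 = -1.6175+1.4432 ≈ -0.1742

θ₁ = 0.2620, θ₂ = 0.5238, θ₃ = -0.1742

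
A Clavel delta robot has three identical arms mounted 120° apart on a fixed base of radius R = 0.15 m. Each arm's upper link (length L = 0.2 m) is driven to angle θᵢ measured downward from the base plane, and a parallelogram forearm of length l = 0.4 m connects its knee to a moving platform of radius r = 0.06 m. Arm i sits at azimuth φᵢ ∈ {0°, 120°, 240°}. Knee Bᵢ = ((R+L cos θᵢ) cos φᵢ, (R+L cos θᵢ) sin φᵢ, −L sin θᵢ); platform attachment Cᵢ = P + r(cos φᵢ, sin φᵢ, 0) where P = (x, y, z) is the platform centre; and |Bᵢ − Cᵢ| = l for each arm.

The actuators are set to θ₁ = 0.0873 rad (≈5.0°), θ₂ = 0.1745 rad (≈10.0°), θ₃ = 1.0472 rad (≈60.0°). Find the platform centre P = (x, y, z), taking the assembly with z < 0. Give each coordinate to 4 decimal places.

(0.0975, 0.1455, -0.3369)

S1 = (0.2892·cos0.0°, 0.2892·sin0.0°, -0.0174) = (0.2892, 0.0000, -0.0174)
arm 2 at φ=120.0°: ρ2 = 0.2870;  S2 = (-0.1435, 0.2485, -0.0347)
S3 = (0.1900·cos240.0°, 0.1900·sin240.0°, -0.1732) = (-0.0950, -0.1645, -0.1732)
|S₂|²−|S₁|² = -0.0004;  |S₃|²−|S₁|² = -0.0179
[-0.8654 0.4970 -0.0346]·P = -0.0004;  [-0.7685 -0.3291 -0.3115]·P = -0.0179
det = 0.6668;  x = 0.0135+-0.2493z,  y = 0.0227+-0.3645z
quadratic in z: (1.1950)z²+(0.1558)z+(-0.0832)=0, √Δ=0.6494 → z ∈ {-0.3369, 0.2065}; z = -0.3369 (taking z<0)
x = 0.0975, y = 0.1455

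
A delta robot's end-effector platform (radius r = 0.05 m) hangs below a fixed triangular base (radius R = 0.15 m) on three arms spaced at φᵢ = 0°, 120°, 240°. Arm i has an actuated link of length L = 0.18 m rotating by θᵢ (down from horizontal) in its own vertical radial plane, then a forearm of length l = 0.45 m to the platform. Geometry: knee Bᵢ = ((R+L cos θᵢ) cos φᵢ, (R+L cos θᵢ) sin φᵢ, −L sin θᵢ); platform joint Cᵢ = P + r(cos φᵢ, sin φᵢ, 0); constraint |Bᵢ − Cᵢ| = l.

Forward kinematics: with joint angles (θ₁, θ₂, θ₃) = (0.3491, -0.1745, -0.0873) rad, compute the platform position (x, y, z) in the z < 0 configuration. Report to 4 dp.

(-0.0753, 0.0111, -0.3509)

φ1=0.0°: virtual centre (0.2691, 0.0000, -0.0616), radius l
arm 2 at φ=120.0°: ρ2 = 0.2773;  S2 = (-0.1386, 0.2401, 0.0313)
arm 3 at φ=240.0°: ρ3 = 0.2793;  S3 = (-0.1397, -0.2419, 0.0157)
eliminate P² terms by subtracting sphere 1 from 2 and 3
plane₁₂: -0.8156x+0.4802y+0.1856z = 0.0016
Cramer: x(z) = -0.0022+0.2084z;  y(z) = -0.0004-0.0327z
into |P−S₁|² = l²: 1.0445z² + 0.0101z + -0.1251 = 0;  Δ = 0.5226;  z = -0.3509 or 0.3412 → z<0 root = -0.3509
x = -0.0753, y = 0.0111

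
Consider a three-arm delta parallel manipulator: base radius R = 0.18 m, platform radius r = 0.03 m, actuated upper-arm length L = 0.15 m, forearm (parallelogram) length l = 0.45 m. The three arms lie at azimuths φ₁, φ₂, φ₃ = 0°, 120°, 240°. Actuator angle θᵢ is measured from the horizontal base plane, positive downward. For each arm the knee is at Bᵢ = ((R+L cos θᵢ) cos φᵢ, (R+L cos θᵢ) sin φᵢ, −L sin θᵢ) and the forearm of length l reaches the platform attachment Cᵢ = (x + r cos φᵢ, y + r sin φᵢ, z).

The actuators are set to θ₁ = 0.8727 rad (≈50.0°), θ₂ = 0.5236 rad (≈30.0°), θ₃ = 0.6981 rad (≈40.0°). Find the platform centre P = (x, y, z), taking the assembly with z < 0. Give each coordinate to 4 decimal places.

arm 1 at φ=0.0°: ρ1 = 0.2464;  centre 1 = (0.2464, 0.0000, -0.1149)
φ2=120.0°: virtual centre (-0.1400, 0.2424, -0.0750), radius l
arm 3 at φ=240.0°: ρ3 = 0.2649;  centre 3 = (-0.1325, -0.2294, -0.0964)
subtract pairs → two planes through P
[-0.7727 0.4848 0.0798]·P = 0.0100;  [-0.7577 -0.4588 0.0370]·P = 0.0055
Cramer: x(z) = -0.0101+0.0756z;  y(z) = 0.0046-0.0442z
into |P−centre ₁|² = l²: 1.0077z² + 0.1906z + -0.1235 = 0;  Δ = 0.5340;  z = -0.4572 or 0.2680 → z<0 root = -0.4572
x = -0.0447, y = 0.0248

(-0.0447, 0.0248, -0.4572)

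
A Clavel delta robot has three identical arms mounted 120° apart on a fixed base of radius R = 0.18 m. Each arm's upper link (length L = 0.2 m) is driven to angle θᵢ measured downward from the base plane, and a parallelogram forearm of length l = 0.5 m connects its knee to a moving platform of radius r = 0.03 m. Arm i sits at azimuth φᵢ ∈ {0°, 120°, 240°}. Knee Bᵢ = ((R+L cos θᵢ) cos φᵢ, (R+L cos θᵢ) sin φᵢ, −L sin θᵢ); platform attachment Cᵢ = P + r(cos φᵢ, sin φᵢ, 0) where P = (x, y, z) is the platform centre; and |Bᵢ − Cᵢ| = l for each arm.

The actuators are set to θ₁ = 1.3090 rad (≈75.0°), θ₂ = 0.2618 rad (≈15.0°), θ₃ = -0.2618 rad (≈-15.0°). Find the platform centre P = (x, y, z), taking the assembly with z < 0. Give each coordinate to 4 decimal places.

φ1=0.0°: virtual centre (0.2018, 0.0000, -0.1932), radius l
arm 2 at φ=120.0°: e+L cos θ2 = 0.3432;  O2 = (-0.1716, 0.2972, -0.0518)
arm 3 at φ=240.0°: e+L cos θ3 = 0.3432;  O3 = (-0.1716, -0.2972, 0.0518)
eliminate P² terms by subtracting sphere 1 from 2 and 3
linear system: -0.7467x+0.5944y = 0.0424−0.2828z; -0.7467x+-0.5944y = 0.0424−0.4899z
det = 0.8877;  x = -0.0568+0.5174z,  y = 0.0000+0.1742z
sphere 1 gives Az²+Bz+C=0 with A=1.2981, B=0.1188, C=-0.1458;  B²−4AC=0.7712;  roots -0.3840, 0.2925;  negative root z = -0.3840
x = -0.2555, y = -0.0669

(-0.2555, -0.0669, -0.3840)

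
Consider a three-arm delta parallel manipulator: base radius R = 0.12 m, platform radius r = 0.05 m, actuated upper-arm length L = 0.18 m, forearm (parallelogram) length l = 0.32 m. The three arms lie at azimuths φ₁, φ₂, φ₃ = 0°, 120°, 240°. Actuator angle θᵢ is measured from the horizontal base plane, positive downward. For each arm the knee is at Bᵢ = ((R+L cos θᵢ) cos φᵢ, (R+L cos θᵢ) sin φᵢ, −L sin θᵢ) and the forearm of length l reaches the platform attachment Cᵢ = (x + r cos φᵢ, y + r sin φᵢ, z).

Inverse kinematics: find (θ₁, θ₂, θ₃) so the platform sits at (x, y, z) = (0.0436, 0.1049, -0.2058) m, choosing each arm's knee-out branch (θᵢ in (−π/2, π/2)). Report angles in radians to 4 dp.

rotate P by −φ1: (0.0436, 0.1049, -0.2058)
  A cos θ + B sin θ = C:  0.0264·cos θ + -0.2058·sin θ = 0.0443
  √(A²+B²)=0.2075;  θ1 = -1.4432+1.3557 ≈ -0.0875
arm 2 (φ=120.0°): x'=0.0690, y'=-0.0902
  e−x'=0.0010;  (l²−L²−(e−x')²−y'²−z²)/2L = 0.0542
  √(A²+B²)=0.2058;  θ2 = -1.5662+1.3044 ≈ -0.2618
rotate P by −φ3: (-0.1126, -0.0147, -0.2058)
  A cos θ + B sin θ = C:  0.1826·cos θ + -0.2058·sin θ = -0.0165
  √(A²+B²)=0.2752;  θ3 = -0.8449+1.6307 ≈ 0.7858

θ₁ = -0.0875, θ₂ = -0.2618, θ₃ = 0.7858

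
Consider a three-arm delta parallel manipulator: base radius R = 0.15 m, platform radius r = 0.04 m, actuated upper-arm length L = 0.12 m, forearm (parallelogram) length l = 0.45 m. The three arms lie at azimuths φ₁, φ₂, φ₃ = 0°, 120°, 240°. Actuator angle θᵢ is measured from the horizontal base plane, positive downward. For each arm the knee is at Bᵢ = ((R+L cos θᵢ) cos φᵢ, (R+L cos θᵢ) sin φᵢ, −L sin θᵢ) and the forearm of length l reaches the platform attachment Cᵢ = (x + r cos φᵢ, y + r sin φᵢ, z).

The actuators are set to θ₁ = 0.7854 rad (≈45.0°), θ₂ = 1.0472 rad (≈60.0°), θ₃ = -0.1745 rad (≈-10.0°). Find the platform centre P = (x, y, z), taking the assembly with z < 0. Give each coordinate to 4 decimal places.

φ1=0.0°: virtual centre (0.1949, 0.0000, -0.0849), radius l
O2 = (0.1700·cos120.0°, 0.1700·sin120.0°, -0.1039) = (-0.0850, 0.1472, -0.1039)
arm 3 at φ=240.0°: e+L cos θ3 = 0.2282;  O3 = (-0.1141, -0.1976, 0.0208)
eliminate P² terms by subtracting sphere 1 from 2 and 3
linear system: -0.5597x+0.2944y = -0.0055−-0.0381z; -0.6179x+-0.3952y = 0.0073−0.2114z
Cramer: x(z) = 0.0000+0.1170z;  y(z) = -0.0186+0.3519z
quadratic in z: (1.1375)z²+(0.1111)z+(-0.1570)=0, √Δ=0.8524 → z ∈ {-0.4235, 0.3259}; z = -0.4235 (taking z<0)
x = -0.0495, y = -0.1676

(-0.0495, -0.1676, -0.4235)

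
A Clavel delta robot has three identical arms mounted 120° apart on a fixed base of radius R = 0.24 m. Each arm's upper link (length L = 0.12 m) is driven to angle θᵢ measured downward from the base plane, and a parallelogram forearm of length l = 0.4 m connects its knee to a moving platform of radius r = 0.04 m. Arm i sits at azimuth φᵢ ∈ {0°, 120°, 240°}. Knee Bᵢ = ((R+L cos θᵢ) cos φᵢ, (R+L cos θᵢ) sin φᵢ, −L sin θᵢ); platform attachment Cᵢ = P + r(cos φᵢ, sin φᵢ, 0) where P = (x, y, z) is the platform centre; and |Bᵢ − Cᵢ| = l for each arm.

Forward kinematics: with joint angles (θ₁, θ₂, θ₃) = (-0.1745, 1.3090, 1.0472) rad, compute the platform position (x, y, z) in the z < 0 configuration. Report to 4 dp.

(0.1323, -0.0275, -0.3323)

O1 = (0.3182·cos0.0°, 0.3182·sin0.0°, 0.0208) = (0.3182, 0.0000, 0.0208)
φ2=120.0°: virtual centre (-0.1155, 0.2001, -0.1159), radius l
O3 = (0.2600·cos240.0°, 0.2600·sin240.0°, -0.1039) = (-0.1300, -0.2252, -0.1039)
subtract pairs → two planes through P
plane₁₂: -0.8674x+0.4002y+-0.2735z = -0.0348
det = 0.7493;  x = 0.0334+-0.2976z,  y = -0.0147+0.0383z
quadratic in z: (1.0900)z²+(0.1267)z+(-0.0782)=0, √Δ=0.5976 → z ∈ {-0.3323, 0.2160}; z = -0.3323 (taking z<0)
x = 0.1323, y = -0.0275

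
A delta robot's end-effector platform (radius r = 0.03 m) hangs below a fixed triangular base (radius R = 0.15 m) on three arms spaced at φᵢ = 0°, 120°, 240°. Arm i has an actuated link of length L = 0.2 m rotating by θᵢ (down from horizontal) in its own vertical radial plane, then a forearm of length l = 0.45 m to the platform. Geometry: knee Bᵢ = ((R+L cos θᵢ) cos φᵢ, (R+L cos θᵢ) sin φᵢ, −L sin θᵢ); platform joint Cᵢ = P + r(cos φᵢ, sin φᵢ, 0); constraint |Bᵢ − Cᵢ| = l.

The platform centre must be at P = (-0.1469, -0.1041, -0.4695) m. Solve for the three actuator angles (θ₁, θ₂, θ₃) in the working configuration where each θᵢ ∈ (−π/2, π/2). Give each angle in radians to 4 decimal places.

θ₁ = 1.2220, θ₂ = 0.8729, θ₃ = 0.2620

arm 1 (φ=0.0°): x'=-0.1469, y'=-0.1041
  e−x'=0.2669;  (l²−L²−(e−x')²−y'²−z²)/2L = -0.3500
  √(A²+B²)=0.5401;  θ1 = -1.0539+2.2759 ≈ 1.2220
arm 2 (φ=120.0°): x'=-0.0167, y'=0.1793
  A=0.1367, B=-0.4695, C=(l²−L²−A²−y'²−z²)/(2L)=-0.2719
  θ2 = atan2(B,A) + arccos(C/0.4890) = 0.8729
arm 3 (φ=240.0°): x'=0.1636, y'=-0.0752
  A cos θ + B sin θ = C:  -0.0436·cos θ + -0.4695·sin θ = -0.1637
  γ=atan2(-0.4695,-0.0436)=-1.6634;  ψ=arccos(-0.3472)=1.9254;  θ3=γ+ψ≈0.2620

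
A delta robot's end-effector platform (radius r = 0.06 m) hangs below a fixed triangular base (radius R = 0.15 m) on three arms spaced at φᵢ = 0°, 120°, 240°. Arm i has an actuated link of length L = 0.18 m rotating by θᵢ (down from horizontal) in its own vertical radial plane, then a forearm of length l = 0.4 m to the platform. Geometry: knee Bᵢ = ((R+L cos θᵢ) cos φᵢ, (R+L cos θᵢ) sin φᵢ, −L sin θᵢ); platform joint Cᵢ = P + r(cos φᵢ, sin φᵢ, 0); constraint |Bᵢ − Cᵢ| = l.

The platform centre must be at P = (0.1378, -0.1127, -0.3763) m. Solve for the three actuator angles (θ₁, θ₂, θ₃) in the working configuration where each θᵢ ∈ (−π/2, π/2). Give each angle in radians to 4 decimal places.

θ₁ = 0.0876, θ₂ = 1.1345, θ₃ = 0.5236

φ1=0.0° → target in arm frame (0.1378, -0.1127)
  A=-0.0478, B=-0.3763, C=(l²−L²−A²−y'²−z²)/(2L)=-0.0805
  θ1 = atan2(B,A) + arccos(C/0.3793) = 0.0876
rotate P by −φ2: (-0.1665, -0.0630, -0.3763)
  A cos θ + B sin θ = C:  0.2565·cos θ + -0.3763·sin θ = -0.2327
  γ=atan2(-0.3763,0.2565)=-0.9725;  ψ=arccos(-0.5109)=2.1070;  θ2=γ+ψ≈1.1345
rotate P by −φ3: (0.0287, 0.1757, -0.3763)
  A cos θ + B sin θ = C:  0.0613·cos θ + -0.3763·sin θ = -0.1351
  θ3 = atan2(B,A) + arccos(C/0.3813) = 0.5236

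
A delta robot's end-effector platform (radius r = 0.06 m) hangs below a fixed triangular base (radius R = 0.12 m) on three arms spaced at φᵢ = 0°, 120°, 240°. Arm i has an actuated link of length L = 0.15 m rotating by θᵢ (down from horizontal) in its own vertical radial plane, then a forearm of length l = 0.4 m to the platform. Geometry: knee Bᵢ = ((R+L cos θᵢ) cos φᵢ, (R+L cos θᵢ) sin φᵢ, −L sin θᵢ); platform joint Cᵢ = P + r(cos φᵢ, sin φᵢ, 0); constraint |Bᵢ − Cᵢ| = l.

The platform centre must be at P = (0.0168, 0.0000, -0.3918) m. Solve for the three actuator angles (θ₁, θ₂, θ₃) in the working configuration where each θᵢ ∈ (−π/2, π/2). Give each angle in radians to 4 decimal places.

θ₁ = 0.2615, θ₂ = 0.3489, θ₃ = 0.3489

arm 1 (φ=0.0°): x'=0.0168, y'=0.0000
  A cos θ + B sin θ = C:  0.0432·cos θ + -0.3918·sin θ = -0.0596
  γ=atan2(-0.3918,0.0432)=-1.4610;  ψ=arccos(-0.1511)=1.7225;  θ1=γ+ψ≈0.2615
rotate P by −φ2: (-0.0084, -0.0145, -0.3918)
  A cos θ + B sin θ = C:  0.0684·cos θ + -0.3918·sin θ = -0.0697
  √(A²+B²)=0.3977;  θ2 = -1.3980+1.7468 ≈ 0.3489
φ3=240.0° → target in arm frame (-0.0084, 0.0145)
  e−x'=0.0684;  (l²−L²−(e−x')²−y'²−z²)/2L = -0.0697
  θ3 = atan2(B,A) + arccos(C/0.3977) = 0.3489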